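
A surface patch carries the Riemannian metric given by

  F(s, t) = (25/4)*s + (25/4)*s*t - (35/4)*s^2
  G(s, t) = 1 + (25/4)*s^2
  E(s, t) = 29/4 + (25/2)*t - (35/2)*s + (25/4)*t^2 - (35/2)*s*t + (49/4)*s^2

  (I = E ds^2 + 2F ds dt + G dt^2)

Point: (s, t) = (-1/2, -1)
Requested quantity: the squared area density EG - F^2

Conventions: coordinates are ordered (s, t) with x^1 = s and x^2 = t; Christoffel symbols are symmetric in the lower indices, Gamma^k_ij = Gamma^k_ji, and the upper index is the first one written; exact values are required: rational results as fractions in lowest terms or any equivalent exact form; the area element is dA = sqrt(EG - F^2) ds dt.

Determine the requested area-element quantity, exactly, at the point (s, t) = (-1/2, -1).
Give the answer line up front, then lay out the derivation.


Answer: EG - F^2 = 45/8

E = 65/16, F = -35/16, G = 41/16; EG - F^2 = 45/8


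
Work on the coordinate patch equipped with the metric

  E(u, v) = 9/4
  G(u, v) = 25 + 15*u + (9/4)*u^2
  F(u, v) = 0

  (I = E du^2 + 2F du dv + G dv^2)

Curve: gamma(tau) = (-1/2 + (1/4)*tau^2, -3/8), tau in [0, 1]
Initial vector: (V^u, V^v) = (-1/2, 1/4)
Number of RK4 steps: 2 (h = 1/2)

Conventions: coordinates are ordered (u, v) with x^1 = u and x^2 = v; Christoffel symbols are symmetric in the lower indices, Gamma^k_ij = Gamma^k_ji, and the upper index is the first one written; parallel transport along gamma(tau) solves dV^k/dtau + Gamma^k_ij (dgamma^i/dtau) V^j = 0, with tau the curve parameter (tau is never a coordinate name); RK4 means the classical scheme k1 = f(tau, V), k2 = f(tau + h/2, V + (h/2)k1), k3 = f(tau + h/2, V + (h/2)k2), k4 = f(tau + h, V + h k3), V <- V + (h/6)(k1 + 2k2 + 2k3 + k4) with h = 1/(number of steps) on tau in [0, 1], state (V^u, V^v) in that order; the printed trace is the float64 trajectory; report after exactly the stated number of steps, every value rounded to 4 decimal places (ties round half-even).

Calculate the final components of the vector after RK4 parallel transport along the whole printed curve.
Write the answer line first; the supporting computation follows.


Answer: V^u = -0.5000, V^v = 0.2297

gamma'(tau) = ((1/2)*tau, 0); f(tau, V)^k = -Gamma^k_ij(gamma(tau)) gamma'^i(tau) V^j; h = 1/2; intermediate values shown to 6 dp
curve data and Christoffel symbols at the stage parameters:
  tau = 0.000000: gamma = (-0.500000, -0.375000), gamma' = (0.000000, 0.000000); Gamma_uuu = 0.000000, Gamma_uuv = 0.000000, Gamma_uvv = -2.833333, Gamma_vuu = 0.000000, Gamma_vuv = 0.352941, Gamma_vvv = 0.000000
  tau = 0.250000: gamma = (-0.484375, -0.375000), gamma' = (0.125000, 0.000000); Gamma_uuu = 0.000000, Gamma_uuv = 0.000000, Gamma_uvv = -2.848958, Gamma_vuu = 0.000000, Gamma_vuv = 0.351005, Gamma_vvv = 0.000000
  tau = 0.500000: gamma = (-0.437500, -0.375000), gamma' = (0.250000, 0.000000); Gamma_uuu = 0.000000, Gamma_uuv = 0.000000, Gamma_uvv = -2.895833, Gamma_vuu = 0.000000, Gamma_vuv = 0.345324, Gamma_vvv = 0.000000
  tau = 0.750000: gamma = (-0.359375, -0.375000), gamma' = (0.375000, 0.000000); Gamma_uuu = 0.000000, Gamma_uuv = 0.000000, Gamma_uvv = -2.973958, Gamma_vuu = 0.000000, Gamma_vuv = 0.336252, Gamma_vvv = 0.000000
  tau = 1.000000: gamma = (-0.250000, -0.375000), gamma' = (0.500000, 0.000000); Gamma_uuu = 0.000000, Gamma_uuv = 0.000000, Gamma_uvv = -3.083333, Gamma_vuu = 0.000000, Gamma_vuv = 0.324324, Gamma_vvv = 0.000000
step 0: V^u = -0.5000, V^v = 0.2500
step 1: k1 = (0.000000, 0.000000), k2 = (0.000000, -0.010969), k3 = (0.000000, -0.010849), k4 = (0.000000, -0.021114); V <- V + (h/6)(k1 + 2k2 + 2k3 + k4): V^u = -0.5000, V^v = 0.2446
step 2: k1 = (0.000000, -0.021117), k2 = (0.000000, -0.030178), k3 = (0.000000, -0.029892), k4 = (0.000000, -0.037242); V <- V + (h/6)(k1 + 2k2 + 2k3 + k4): V^u = -0.5000, V^v = 0.2297


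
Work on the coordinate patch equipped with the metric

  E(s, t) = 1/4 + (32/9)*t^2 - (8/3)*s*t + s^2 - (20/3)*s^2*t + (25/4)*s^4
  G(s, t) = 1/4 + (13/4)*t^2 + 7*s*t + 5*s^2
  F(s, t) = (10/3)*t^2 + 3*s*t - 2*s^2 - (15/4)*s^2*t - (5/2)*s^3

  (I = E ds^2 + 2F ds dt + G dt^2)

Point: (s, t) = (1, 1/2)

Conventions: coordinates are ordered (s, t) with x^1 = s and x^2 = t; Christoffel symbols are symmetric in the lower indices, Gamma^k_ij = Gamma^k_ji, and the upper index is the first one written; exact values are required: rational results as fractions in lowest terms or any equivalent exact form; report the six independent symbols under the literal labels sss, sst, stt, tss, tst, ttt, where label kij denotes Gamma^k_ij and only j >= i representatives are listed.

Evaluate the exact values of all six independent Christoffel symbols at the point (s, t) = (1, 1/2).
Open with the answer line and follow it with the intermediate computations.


Answer: Gamma_sss = 81124/33279, Gamma_sst = -198/11093, Gamma_stt = -11019/11093, Gamma_tss = -10532/99837, Gamma_tst = 23240/33279, Gamma_ttt = 1288/11093

E = 67/18, F = -97/24, G = 153/16 at the point
E_s = 19, E_t = -52/9, F_s = -55/4, F_t = 31/12, G_s = 27/2, G_t = 41/4
EG - F^2 = 11093/576;  g^inv = (576/11093) * [[153/16, 97/24], [97/24, 67/18]]
first-kind symbols [ij,l] = (1/2)(d_i g_jl + d_j g_il - d_l g_ij): [ss,s] = E_s/2 = 19/2, [ss,t] = F_s - E_t/2 = -391/36, [st,s] = E_t/2 = -26/9, [st,t] = G_s/2 = 27/4, [tt,s] = F_t - G_s/2 = -25/6, [tt,t] = G_t/2 = 41/8
Gamma^s_ij = (G*[ij,s] - F*[ij,t])/(EG - F^2), Gamma^t_ij = (E*[ij,t] - F*[ij,s])/(EG - F^2)


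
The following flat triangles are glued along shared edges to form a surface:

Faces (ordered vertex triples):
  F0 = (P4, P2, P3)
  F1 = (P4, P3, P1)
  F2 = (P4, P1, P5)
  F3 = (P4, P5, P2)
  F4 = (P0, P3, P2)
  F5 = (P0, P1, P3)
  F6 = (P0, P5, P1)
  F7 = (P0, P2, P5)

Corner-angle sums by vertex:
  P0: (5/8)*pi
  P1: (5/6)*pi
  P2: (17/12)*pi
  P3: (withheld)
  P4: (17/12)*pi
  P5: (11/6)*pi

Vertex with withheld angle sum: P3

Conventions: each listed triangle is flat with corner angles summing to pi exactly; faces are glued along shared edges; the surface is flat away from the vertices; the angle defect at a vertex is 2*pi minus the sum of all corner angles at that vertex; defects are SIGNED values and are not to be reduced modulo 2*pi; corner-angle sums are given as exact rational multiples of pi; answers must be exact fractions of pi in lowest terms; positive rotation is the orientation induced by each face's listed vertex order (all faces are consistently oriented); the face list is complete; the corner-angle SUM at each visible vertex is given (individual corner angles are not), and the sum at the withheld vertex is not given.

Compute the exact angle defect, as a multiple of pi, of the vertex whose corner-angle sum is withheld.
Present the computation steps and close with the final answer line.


V = 6, E = 12, F = 8; chi = V - E + F = 2
Gauss-Bonnet: total defect = 2*pi*chi = 4*pi; visible defects sum to (31/8)*pi

Answer: defect(P3) = pi/8


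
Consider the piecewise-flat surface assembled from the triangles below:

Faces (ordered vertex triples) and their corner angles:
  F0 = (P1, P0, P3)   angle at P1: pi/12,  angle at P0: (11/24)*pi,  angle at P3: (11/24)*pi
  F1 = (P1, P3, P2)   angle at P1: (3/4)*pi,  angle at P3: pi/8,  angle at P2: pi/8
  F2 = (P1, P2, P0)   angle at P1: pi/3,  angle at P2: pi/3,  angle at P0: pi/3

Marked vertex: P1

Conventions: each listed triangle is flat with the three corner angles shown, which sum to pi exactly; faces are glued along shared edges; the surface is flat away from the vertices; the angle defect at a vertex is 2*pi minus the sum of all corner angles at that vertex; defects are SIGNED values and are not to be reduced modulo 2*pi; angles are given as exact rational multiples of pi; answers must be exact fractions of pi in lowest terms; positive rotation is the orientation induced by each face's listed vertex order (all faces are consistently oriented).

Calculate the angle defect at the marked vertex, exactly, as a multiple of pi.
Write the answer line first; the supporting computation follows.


Answer: defect(P1) = (5/6)*pi

Sum of corner angles at P1: (7/6)*pi
defect = 2*pi - (7/6)*pi


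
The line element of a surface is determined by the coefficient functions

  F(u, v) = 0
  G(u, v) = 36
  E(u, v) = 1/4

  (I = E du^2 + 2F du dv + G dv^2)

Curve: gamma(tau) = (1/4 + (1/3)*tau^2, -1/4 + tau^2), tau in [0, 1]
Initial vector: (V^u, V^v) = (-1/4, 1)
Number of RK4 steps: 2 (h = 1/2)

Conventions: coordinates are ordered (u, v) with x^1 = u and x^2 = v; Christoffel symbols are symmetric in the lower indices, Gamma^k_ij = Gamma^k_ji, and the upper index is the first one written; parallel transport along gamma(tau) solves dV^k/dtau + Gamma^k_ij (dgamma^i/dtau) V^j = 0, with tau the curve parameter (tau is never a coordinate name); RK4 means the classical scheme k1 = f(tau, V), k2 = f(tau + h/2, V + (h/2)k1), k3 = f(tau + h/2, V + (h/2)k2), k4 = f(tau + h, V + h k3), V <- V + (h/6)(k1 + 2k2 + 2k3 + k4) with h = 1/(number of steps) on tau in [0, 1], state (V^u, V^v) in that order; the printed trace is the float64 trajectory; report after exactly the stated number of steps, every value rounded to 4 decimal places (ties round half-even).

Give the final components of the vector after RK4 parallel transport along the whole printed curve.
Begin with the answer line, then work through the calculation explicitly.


Answer: V^u = -0.2500, V^v = 1.0000

gamma'(tau) = ((2/3)*tau, 2*tau); f(tau, V)^k = -Gamma^k_ij(gamma(tau)) gamma'^i(tau) V^j; h = 1/2; intermediate values shown to 6 dp
curve data and Christoffel symbols at the stage parameters:
  tau = 0.000000: gamma = (0.250000, -0.250000), gamma' = (0.000000, 0.000000); Gamma_uuu = 0.000000, Gamma_uuv = 0.000000, Gamma_uvv = 0.000000, Gamma_vuu = 0.000000, Gamma_vuv = 0.000000, Gamma_vvv = 0.000000
  tau = 0.250000: gamma = (0.270833, -0.187500), gamma' = (0.166667, 0.500000); Gamma_uuu = 0.000000, Gamma_uuv = 0.000000, Gamma_uvv = 0.000000, Gamma_vuu = 0.000000, Gamma_vuv = 0.000000, Gamma_vvv = 0.000000
  tau = 0.500000: gamma = (0.333333, 0.000000), gamma' = (0.333333, 1.000000); Gamma_uuu = 0.000000, Gamma_uuv = 0.000000, Gamma_uvv = 0.000000, Gamma_vuu = 0.000000, Gamma_vuv = 0.000000, Gamma_vvv = 0.000000
  tau = 0.750000: gamma = (0.437500, 0.312500), gamma' = (0.500000, 1.500000); Gamma_uuu = 0.000000, Gamma_uuv = 0.000000, Gamma_uvv = 0.000000, Gamma_vuu = 0.000000, Gamma_vuv = 0.000000, Gamma_vvv = 0.000000
  tau = 1.000000: gamma = (0.583333, 0.750000), gamma' = (0.666667, 2.000000); Gamma_uuu = 0.000000, Gamma_uuv = 0.000000, Gamma_uvv = 0.000000, Gamma_vuu = 0.000000, Gamma_vuv = 0.000000, Gamma_vvv = 0.000000
step 0: V^u = -0.2500, V^v = 1.0000
step 1: k1 = (0.000000, 0.000000), k2 = (0.000000, 0.000000), k3 = (0.000000, 0.000000), k4 = (0.000000, 0.000000); V <- V + (h/6)(k1 + 2k2 + 2k3 + k4): V^u = -0.2500, V^v = 1.0000
step 2: k1 = (0.000000, 0.000000), k2 = (0.000000, 0.000000), k3 = (0.000000, 0.000000), k4 = (0.000000, 0.000000); V <- V + (h/6)(k1 + 2k2 + 2k3 + k4): V^u = -0.2500, V^v = 1.0000


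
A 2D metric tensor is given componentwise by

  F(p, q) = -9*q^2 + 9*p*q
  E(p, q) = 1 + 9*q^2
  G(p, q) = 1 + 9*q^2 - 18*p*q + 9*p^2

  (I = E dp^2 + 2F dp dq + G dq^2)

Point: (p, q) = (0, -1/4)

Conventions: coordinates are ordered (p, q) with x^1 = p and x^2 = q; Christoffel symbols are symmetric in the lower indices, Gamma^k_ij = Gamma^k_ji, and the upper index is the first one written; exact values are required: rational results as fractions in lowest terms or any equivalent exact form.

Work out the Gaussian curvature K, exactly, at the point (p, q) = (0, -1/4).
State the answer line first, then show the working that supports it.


Answer: K = -576/289

E = 25/16, F = -9/16, G = 25/16, EG - F^2 = 17/8 at the point
E_p = 0, E_q = -9/2, F_p = -9/4, F_q = 9/2, G_p = 9/2, G_q = -9/2
E_qq = 18, F_pq = 9, G_pp = 18
Apply the Brioschi formula K = (det M1 - det M2)/(EG - F^2)^2 over the derivative matrices of E, F, G.
M1 = [[-E_qq/2 + F_pq - G_pp/2, E_p/2, F_p - E_q/2], [F_q - G_p/2, E, F], [G_q/2, F, G]] = [[-9, 0, 0], [9/4, 25/16, -9/16], [-9/4, -9/16, 25/16]]; det M1 = -153/8
M2 = [[0, E_q/2, G_p/2], [E_q/2, E, F], [G_p/2, F, G]] = [[0, -9/4, 9/4], [-9/4, 25/16, -9/16], [9/4, -9/16, 25/16]]; det M2 = -81/8
det M1 - det M2 = -9; K = -9 / (17/8)^2 = -576/289


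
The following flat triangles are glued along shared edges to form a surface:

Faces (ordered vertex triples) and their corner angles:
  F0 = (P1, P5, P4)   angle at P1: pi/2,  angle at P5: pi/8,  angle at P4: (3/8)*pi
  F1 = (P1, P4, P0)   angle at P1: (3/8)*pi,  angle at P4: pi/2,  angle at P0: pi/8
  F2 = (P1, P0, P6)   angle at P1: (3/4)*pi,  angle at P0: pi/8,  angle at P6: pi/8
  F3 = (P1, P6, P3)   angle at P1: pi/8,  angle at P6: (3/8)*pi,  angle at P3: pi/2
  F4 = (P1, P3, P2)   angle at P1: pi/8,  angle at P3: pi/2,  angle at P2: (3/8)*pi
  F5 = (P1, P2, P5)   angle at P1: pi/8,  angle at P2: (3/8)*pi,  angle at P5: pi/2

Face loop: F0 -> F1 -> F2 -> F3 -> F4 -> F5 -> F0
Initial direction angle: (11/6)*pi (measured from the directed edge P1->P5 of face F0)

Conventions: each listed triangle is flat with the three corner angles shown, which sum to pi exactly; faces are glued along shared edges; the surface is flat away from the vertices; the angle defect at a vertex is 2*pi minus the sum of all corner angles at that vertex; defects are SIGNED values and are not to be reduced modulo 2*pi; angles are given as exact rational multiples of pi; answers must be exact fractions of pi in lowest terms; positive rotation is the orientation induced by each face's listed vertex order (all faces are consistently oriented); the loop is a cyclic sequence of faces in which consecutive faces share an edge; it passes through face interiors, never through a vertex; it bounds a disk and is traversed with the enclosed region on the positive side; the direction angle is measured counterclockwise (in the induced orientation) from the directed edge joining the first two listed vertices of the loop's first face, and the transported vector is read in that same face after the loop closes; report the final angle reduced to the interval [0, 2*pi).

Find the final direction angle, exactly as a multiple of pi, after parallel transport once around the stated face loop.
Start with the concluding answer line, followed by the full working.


Answer: final direction angle = (11/6)*pi

enclosed vertex P1: corner angles sum to 2*pi, defect = 2*pi - 2*pi = 0
final direction = starting direction + enclosed defect total, reduced mod 2*pi (induced orientation)
final angle = (11/6)*pi + 0 = (11/6)*pi (mod 2*pi)


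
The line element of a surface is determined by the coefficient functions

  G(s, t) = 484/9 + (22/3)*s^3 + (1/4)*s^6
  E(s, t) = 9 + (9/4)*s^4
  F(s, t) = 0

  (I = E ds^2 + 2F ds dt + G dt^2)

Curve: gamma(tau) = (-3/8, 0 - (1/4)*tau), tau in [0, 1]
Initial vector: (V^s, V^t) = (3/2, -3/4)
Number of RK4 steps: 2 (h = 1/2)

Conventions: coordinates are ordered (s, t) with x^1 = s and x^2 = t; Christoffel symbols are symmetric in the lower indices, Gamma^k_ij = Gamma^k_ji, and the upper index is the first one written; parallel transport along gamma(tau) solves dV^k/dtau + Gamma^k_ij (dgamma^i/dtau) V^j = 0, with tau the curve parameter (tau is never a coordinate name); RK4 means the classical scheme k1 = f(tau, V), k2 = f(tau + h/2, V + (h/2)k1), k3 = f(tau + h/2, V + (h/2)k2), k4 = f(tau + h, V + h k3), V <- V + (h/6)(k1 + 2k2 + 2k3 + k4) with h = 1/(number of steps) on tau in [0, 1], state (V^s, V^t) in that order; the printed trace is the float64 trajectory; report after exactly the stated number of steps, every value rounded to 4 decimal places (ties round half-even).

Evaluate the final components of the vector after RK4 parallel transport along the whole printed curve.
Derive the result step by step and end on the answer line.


gamma'(tau) = (0, -1/4); f(tau, V)^k = -Gamma^k_ij(gamma(tau)) gamma'^i(tau) V^j; h = 1/2; intermediate values shown to 6 dp
curve data and Christoffel symbols at the stage parameters:
  tau = 0.000000: gamma = (-0.375000, 0.000000), gamma' = (0.000000, -0.250000); Gamma_sss = -0.026237, Gamma_sst = 0.000000, Gamma_stt = -0.170415, Gamma_tss = 0.000000, Gamma_tst = 0.028868, Gamma_ttt = 0.000000
  tau = 0.250000: gamma = (-0.375000, -0.062500), gamma' = (0.000000, -0.250000); Gamma_sss = -0.026237, Gamma_sst = 0.000000, Gamma_stt = -0.170415, Gamma_tss = 0.000000, Gamma_tst = 0.028868, Gamma_ttt = 0.000000
  tau = 0.500000: gamma = (-0.375000, -0.125000), gamma' = (0.000000, -0.250000); Gamma_sss = -0.026237, Gamma_sst = 0.000000, Gamma_stt = -0.170415, Gamma_tss = 0.000000, Gamma_tst = 0.028868, Gamma_ttt = 0.000000
  tau = 0.750000: gamma = (-0.375000, -0.187500), gamma' = (0.000000, -0.250000); Gamma_sss = -0.026237, Gamma_sst = 0.000000, Gamma_stt = -0.170415, Gamma_tss = 0.000000, Gamma_tst = 0.028868, Gamma_ttt = 0.000000
  tau = 1.000000: gamma = (-0.375000, -0.250000), gamma' = (0.000000, -0.250000); Gamma_sss = -0.026237, Gamma_sst = 0.000000, Gamma_stt = -0.170415, Gamma_tss = 0.000000, Gamma_tst = 0.028868, Gamma_ttt = 0.000000
step 0: V^s = 1.5000, V^t = -0.7500
step 1: k1 = (0.031953, 0.010826), k2 = (0.031837, 0.010883), k3 = (0.031837, 0.010883), k4 = (0.031721, 0.010940); V <- V + (h/6)(k1 + 2k2 + 2k3 + k4): V^s = 1.5159, V^t = -0.7446
step 2: k1 = (0.031721, 0.010940), k2 = (0.031604, 0.010998), k3 = (0.031604, 0.010997), k4 = (0.031487, 0.011054); V <- V + (h/6)(k1 + 2k2 + 2k3 + k4): V^s = 1.5317, V^t = -0.7391

Answer: V^s = 1.5317, V^t = -0.7391


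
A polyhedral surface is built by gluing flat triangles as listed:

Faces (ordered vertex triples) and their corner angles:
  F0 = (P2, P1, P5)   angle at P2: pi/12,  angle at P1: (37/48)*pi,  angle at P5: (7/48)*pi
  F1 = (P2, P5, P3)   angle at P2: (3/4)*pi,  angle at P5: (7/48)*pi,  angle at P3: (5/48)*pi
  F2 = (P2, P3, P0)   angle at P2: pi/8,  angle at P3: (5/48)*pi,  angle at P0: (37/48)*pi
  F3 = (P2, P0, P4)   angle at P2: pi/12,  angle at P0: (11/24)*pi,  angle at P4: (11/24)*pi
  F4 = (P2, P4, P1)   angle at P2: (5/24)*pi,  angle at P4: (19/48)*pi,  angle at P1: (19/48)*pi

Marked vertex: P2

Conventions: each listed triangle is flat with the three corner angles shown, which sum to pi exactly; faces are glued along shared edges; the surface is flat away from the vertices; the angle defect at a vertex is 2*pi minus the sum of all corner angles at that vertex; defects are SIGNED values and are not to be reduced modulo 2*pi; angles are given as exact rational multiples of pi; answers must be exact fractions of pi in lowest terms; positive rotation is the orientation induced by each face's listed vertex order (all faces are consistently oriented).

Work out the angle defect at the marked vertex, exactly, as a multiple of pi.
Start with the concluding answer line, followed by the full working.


Answer: defect(P2) = (3/4)*pi

Sum of corner angles at P2: (5/4)*pi
defect = 2*pi - (5/4)*pi


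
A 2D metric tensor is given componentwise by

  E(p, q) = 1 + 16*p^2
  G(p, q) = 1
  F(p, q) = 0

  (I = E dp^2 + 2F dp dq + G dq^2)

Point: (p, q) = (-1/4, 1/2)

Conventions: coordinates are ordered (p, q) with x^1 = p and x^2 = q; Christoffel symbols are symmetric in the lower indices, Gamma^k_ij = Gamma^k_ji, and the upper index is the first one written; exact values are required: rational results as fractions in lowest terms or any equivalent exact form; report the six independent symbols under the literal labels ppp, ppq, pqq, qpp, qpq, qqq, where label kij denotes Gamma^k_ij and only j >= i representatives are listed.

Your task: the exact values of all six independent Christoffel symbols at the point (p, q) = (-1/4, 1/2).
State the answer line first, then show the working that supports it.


Answer: Gamma_ppp = -2, Gamma_ppq = 0, Gamma_pqq = 0, Gamma_qpp = 0, Gamma_qpq = 0, Gamma_qqq = 0

E = 2, F = 0, G = 1 at the point
E_p = -8, E_q = 0, F_p = 0, F_q = 0, G_p = 0, G_q = 0
EG - F^2 = 2;  g^inv = (1/2) * [[1, 0], [0, 2]]
first-kind symbols [ij,l] = (1/2)(d_i g_jl + d_j g_il - d_l g_ij): [pp,p] = E_p/2 = -4, [pp,q] = F_p - E_q/2 = 0, [pq,p] = E_q/2 = 0, [pq,q] = G_p/2 = 0, [qq,p] = F_q - G_p/2 = 0, [qq,q] = G_q/2 = 0
Gamma^p_ij = (G*[ij,p] - F*[ij,q])/(EG - F^2), Gamma^q_ij = (E*[ij,q] - F*[ij,p])/(EG - F^2)


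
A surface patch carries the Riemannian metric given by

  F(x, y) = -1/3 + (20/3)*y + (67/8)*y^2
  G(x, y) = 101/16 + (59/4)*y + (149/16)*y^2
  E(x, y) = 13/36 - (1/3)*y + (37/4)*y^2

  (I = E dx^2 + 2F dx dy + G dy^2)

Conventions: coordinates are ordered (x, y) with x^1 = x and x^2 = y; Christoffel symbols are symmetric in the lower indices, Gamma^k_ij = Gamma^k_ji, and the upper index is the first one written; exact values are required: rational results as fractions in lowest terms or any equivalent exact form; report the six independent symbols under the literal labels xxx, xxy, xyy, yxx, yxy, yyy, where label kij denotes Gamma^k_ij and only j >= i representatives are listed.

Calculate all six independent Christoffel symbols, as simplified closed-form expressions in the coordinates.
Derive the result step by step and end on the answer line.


E = 13/36 - (1/3)*y + (37/4)*y^2; F = -1/3 + (20/3)*y + (67/8)*y^2; G = 101/16 + (59/4)*y + (149/16)*y^2
Gamma^k_ij = (1/2) g^{kl} (d_i g_jl + d_j g_il - d_l g_ij), with g^inv = (1/(EG-F^2)) [[G, -F], [-F, E]]
first partials: E_x = 0, E_y = -1/3 + (37/2)*y, F_x = 0, F_y = 20/3 + (67/4)*y, G_x = 0, G_y = 59/4 + (149/8)*y
D = EG - F^2 = 1249/576 + (23/3)*y + (5177/288)*y^2 + (65/3)*y^3 + 16*y^4
expanded: Gamma^x_xx = (G E_x - 2F F_x + F E_y)/(2D), Gamma^x_xy = (G E_y - F G_x)/(2D), Gamma^x_yy = (2G F_y - G G_x - F G_y)/(2D), Gamma^y_xx = (2E F_x - E E_y - F E_x)/(2D), Gamma^y_xy = (E G_x - F E_y)/(2D), Gamma^y_yy = (E G_y - 2F F_y + F G_x)/(2D); substitute and cancel common factors

Answer: Gamma_xxx = (44622*y^3 + 34716*y^2 - 2416*y + 32)/(9216*y^4 + 12480*y^3 + 10354*y^2 + 4416*y + 1249), Gamma_xxy = (49617*y^3 + 77694*y^2 + 32217*y - 606)/(9216*y^4 + 12480*y^3 + 10354*y^2 + 4416*y + 1249), Gamma_xyy = (89847*y^3 + 213462*y^2 + 182022*y + 51312)/(18432*y^4 + 24960*y^3 + 20708*y^2 + 8832*y + 2498), Gamma_yxx = (-147852*y^3 + 7992*y^2 - 5868*y + 104)/(27648*y^4 + 37440*y^3 + 31062*y^2 + 13248*y + 3747), Gamma_yxy = (-44622*y^3 - 34716*y^2 + 2416*y - 32)/(9216*y^4 + 12480*y^3 + 10354*y^2 + 4416*y + 1249), Gamma_yyy = (-31185*y^3 - 58974*y^2 - 21863*y + 2814)/(9216*y^4 + 12480*y^3 + 10354*y^2 + 4416*y + 1249)


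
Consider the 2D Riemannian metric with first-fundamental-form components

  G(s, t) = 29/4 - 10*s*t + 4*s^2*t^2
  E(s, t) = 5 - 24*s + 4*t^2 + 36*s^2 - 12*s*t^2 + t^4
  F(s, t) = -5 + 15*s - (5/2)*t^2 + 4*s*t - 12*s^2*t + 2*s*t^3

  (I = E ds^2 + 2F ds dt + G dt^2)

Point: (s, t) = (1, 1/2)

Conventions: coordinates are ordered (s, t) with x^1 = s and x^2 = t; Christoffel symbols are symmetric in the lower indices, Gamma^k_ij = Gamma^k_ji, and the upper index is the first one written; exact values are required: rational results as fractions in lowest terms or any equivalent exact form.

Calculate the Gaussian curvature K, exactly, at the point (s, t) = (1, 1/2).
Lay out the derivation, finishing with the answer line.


E = 241/16, F = 45/8, G = 13/4, EG - F^2 = 277/16 at the point
E_s = 45, E_t = -15/2, F_s = 21/4, F_t = -9, G_s = -3, G_t = -6
E_tt = -13, F_st = -37/2, G_ss = 2
Evaluate Brioschi's two determinant matrices M1, M2 and divide by (EG - F^2)^2.
M1 = [[-E_tt/2 + F_st - G_ss/2, E_s/2, F_s - E_t/2], [F_t - G_s/2, E, F], [G_t/2, F, G]] = [[-13, 45/2, 9], [-15/2, 241/16, 45/8], [-3, 45/8, 13/4]]; det M1 = -469/16
M2 = [[0, E_t/2, G_s/2], [E_t/2, E, F], [G_s/2, F, G]] = [[0, -15/4, -3/2], [-15/4, 241/16, 45/8], [-3/2, 45/8, 13/4]]; det M2 = -261/16
det M1 - det M2 = -13; K = -13 / (277/16)^2 = -3328/76729

Answer: K = -3328/76729


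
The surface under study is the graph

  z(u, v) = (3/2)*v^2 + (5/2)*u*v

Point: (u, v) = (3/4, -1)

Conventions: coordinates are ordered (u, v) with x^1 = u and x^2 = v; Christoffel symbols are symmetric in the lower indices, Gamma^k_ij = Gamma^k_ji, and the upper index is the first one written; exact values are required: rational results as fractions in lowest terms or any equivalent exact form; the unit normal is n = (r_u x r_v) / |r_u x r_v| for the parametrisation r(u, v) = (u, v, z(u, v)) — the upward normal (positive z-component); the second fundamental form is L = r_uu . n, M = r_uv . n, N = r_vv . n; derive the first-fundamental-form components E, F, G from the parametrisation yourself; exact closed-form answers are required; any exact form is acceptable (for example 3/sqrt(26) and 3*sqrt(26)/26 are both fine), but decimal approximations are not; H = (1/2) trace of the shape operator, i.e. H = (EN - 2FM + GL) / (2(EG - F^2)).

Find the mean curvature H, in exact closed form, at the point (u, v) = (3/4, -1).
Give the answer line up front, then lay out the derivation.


Answer: H = 1968*sqrt(545)/297025

z_u = -5/2, z_v = -9/8, z_uu = 0, z_uv = 5/2, z_vv = 3
E = 29/4, F = 45/16, G = 145/64; answer radicand W^2 = 545/64
unnormalised second-form numerators: l = 0, m = 5/2, n = 3; L = l/sqrt(545/64), and similarly M = m/sqrt(W^2), N = n/sqrt(W^2)
H = (E*n - 2*F*m + G*l) / (2*(EG - F^2)*sqrt(W^2)); E*n - 2*F*m + G*l = 123/16, EG - F^2 = 545/64, so H = (246/545)/sqrt(545/64)


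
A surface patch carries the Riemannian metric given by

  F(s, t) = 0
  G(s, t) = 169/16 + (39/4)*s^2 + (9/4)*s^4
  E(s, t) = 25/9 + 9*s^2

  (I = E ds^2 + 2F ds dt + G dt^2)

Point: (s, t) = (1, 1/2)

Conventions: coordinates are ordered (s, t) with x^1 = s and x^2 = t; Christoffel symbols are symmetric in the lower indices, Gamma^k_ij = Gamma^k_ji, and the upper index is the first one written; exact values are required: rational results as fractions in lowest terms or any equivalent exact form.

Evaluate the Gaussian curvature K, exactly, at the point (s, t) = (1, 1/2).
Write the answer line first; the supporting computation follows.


Answer: K = -675/53371

E = 106/9, F = 0, G = 361/16, EG - F^2 = 19133/72 at the point
E_s = 18, E_t = 0, F_s = 0, F_t = 0, G_s = 57/2, G_t = 0
E_tt = 0, F_st = 0, G_ss = 93/2
Apply the Brioschi formula K = (det M1 - det M2)/(EG - F^2)^2 over the derivative matrices of E, F, G.
M1 = [[-E_tt/2 + F_st - G_ss/2, E_s/2, F_s - E_t/2], [F_t - G_s/2, E, F], [G_t/2, F, G]] = [[-93/4, 9, 0], [-57/4, 106/9, 0], [0, 0, 361/16]]; det M1 = -630667/192
M2 = [[0, E_t/2, G_s/2], [E_t/2, E, F], [G_s/2, F, G]] = [[0, 0, 57/4], [0, 106/9, 0], [57/4, 0, 361/16]]; det M2 = -19133/8
det M1 - det M2 = -171475/192; K = -171475/192 / (19133/72)^2 = -675/53371


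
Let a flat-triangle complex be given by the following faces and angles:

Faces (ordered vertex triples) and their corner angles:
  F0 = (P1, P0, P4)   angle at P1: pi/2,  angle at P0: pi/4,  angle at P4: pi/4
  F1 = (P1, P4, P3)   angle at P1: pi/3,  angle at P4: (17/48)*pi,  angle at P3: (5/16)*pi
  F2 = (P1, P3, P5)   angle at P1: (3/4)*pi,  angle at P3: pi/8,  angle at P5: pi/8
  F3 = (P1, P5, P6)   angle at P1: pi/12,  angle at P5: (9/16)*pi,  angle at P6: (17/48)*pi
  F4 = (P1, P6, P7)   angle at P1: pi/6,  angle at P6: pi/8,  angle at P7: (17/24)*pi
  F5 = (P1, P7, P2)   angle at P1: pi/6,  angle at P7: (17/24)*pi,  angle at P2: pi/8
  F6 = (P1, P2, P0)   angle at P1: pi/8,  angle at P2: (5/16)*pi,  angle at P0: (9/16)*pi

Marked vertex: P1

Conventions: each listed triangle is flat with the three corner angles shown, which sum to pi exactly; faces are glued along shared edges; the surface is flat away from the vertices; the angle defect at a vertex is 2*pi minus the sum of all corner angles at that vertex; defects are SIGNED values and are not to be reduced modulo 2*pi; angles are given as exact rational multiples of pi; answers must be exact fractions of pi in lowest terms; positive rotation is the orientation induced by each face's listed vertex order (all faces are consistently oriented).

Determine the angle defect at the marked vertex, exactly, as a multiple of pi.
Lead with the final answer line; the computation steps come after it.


Answer: defect(P1) = -pi/8

Sum of corner angles at P1: (17/8)*pi
defect = 2*pi - (17/8)*pi


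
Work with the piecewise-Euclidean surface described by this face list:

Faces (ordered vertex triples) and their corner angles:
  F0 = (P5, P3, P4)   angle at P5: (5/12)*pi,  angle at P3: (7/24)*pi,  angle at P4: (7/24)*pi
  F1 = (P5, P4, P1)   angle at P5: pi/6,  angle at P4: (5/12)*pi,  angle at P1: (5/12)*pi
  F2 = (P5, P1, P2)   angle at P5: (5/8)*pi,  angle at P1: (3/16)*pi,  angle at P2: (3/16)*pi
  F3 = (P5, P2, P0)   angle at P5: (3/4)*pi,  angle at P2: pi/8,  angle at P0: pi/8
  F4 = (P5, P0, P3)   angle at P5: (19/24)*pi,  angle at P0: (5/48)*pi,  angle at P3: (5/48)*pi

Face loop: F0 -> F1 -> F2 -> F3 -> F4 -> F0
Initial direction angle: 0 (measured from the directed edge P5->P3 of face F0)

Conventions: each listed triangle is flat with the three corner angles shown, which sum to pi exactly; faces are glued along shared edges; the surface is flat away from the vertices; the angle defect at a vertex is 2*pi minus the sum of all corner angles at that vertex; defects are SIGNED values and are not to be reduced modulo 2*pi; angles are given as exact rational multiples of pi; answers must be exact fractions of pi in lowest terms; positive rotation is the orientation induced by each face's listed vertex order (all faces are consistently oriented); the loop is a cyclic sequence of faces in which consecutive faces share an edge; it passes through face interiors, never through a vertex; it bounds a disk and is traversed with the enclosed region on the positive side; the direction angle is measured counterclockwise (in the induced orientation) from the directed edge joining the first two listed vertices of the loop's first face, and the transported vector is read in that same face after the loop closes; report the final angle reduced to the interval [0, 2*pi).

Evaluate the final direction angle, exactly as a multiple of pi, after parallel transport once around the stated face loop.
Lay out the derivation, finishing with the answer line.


enclosed vertex P5: corner angles sum to (11/4)*pi, defect = 2*pi - (11/4)*pi = (-3/4)*pi
final direction = starting direction + enclosed defect total, reduced mod 2*pi (induced orientation)
final angle = 0 - (3/4)*pi = (5/4)*pi (mod 2*pi)

Answer: final direction angle = (5/4)*pi


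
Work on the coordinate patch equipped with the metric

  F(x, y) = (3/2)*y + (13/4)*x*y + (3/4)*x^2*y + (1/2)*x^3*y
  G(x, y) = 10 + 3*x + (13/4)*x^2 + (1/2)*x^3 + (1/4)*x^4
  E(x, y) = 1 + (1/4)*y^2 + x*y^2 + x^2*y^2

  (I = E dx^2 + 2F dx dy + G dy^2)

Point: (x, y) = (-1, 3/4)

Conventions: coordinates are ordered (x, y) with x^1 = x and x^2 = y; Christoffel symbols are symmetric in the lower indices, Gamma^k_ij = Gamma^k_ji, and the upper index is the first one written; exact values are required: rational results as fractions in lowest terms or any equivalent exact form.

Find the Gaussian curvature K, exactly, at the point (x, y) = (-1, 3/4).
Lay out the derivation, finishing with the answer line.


E = 73/64, F = -9/8, G = 10, EG - F^2 = 649/64 at the point
E_x = -9/16, E_y = 3/8, F_x = 39/16, F_y = -3/2, G_x = -3, G_y = 0
E_yy = 1/2, F_xy = 13/4, G_xx = 13/2
Evaluate Brioschi's two determinant matrices M1, M2 and divide by (EG - F^2)^2.
M1 = [[-E_yy/2 + F_xy - G_xx/2, E_x/2, F_x - E_y/2], [F_y - G_x/2, E, F], [G_y/2, F, G]] = [[-1/4, -9/32, 9/4], [0, 73/64, -9/8], [0, -9/8, 10]]; det M1 = -649/256
M2 = [[0, E_y/2, G_x/2], [E_y/2, E, F], [G_x/2, F, G]] = [[0, 3/16, -3/2], [3/16, 73/64, -9/8], [-3/2, -9/8, 10]]; det M2 = -585/256
det M1 - det M2 = -1/4; K = -1/4 / (649/64)^2 = -1024/421201

Answer: K = -1024/421201


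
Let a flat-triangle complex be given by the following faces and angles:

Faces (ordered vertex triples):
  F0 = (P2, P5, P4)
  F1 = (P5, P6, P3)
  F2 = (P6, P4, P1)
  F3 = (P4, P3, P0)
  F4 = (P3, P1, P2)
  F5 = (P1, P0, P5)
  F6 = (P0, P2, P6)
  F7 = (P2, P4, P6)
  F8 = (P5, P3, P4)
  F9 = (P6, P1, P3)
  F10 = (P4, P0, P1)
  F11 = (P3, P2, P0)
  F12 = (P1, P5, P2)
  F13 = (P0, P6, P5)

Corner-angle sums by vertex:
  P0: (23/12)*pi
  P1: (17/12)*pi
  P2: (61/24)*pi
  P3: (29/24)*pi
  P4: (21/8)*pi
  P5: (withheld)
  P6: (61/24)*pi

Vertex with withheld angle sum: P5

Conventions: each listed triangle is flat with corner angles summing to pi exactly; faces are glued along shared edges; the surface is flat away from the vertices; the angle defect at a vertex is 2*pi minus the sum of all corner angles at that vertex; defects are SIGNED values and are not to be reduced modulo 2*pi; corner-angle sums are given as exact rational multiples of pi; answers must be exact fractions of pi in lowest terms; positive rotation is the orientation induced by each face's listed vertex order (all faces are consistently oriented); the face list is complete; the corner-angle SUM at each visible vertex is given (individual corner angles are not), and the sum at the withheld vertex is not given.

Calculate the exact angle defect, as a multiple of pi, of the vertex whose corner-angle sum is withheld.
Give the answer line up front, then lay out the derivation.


Answer: defect(P5) = pi/4

V = 7, E = 21, F = 14; chi = V - E + F = 0
Gauss-Bonnet: total defect = 2*pi*chi = 0; visible defects sum to -pi/4


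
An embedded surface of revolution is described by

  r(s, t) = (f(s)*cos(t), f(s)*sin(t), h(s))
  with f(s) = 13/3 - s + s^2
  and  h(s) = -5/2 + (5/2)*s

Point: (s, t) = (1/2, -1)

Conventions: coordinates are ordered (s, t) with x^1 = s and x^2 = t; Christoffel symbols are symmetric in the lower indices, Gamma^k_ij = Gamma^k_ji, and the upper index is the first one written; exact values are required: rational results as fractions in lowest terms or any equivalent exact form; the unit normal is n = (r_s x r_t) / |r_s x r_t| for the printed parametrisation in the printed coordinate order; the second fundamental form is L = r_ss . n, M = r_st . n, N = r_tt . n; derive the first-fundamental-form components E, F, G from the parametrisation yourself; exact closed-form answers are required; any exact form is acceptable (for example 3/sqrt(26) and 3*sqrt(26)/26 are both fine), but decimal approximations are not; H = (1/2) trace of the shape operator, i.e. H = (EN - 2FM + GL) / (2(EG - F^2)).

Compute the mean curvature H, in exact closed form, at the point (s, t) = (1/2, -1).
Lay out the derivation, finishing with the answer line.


f = 49/12, f' = 0, f'' = 2, h' = 5/2, h'' = 0
E = 25/4, F = 0, G = 2401/144; answer radicand W^2 = 25/4
unnormalised second-form numerators: l = -5, m = 0, n = 245/24; L = l/sqrt(25/4), and similarly M = m/sqrt(W^2), N = n/sqrt(W^2)
H = (E*n - 2*F*m + G*l) / (2*(EG - F^2)*sqrt(W^2)); E*n - 2*F*m + G*l = -5635/288, EG - F^2 = 60025/576, so H = (-23/245)/sqrt(25/4)

Answer: H = -46/1225


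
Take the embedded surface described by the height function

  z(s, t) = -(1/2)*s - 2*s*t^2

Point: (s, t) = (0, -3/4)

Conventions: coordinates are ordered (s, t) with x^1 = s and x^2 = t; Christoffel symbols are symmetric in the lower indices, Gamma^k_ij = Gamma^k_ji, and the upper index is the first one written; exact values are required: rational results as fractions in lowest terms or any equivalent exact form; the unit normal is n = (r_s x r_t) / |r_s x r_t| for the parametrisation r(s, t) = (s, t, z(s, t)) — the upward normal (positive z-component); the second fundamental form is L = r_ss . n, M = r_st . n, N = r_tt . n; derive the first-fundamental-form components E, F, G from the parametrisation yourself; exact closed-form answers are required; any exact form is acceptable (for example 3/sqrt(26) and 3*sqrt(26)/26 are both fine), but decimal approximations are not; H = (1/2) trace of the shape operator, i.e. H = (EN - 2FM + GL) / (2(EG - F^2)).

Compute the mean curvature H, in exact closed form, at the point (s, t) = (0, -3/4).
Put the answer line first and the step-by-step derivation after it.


Answer: H = 0

z_s = -13/8, z_t = 0, z_ss = 0, z_st = 3, z_tt = 0
E = 233/64, F = 0, G = 1; answer radicand W^2 = 233/64
unnormalised second-form numerators: l = 0, m = 3, n = 0; L = l/sqrt(233/64), and similarly M = m/sqrt(W^2), N = n/sqrt(W^2)
H = (E*n - 2*F*m + G*l) / (2*(EG - F^2)*sqrt(W^2)); E*n - 2*F*m + G*l = 0, EG - F^2 = 233/64, so H = (0)/sqrt(233/64)


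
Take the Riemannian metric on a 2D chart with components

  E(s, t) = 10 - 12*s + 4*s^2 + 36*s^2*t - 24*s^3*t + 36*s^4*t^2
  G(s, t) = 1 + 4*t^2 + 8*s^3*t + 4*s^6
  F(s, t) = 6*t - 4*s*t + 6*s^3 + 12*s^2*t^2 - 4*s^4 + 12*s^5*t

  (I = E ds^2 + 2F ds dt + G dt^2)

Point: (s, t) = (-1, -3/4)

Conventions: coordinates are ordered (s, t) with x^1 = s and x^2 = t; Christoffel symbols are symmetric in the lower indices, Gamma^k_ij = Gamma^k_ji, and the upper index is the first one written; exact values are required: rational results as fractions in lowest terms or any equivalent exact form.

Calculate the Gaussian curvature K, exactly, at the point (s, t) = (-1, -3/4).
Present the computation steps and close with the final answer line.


E = 5/4, F = -7/4, G = 53/4, EG - F^2 = 27/2 at the point
E_s = 7, E_t = 6, F_s = -43/2, F_t = -20, G_s = -42, G_t = -14
E_tt = 72, F_st = 92, G_ss = 156
Brioschi: K = (det M1 - det M2) / (EG - F^2)^2 with the standard first/second-derivative matrices M1, M2.
M1 = [[-E_tt/2 + F_st - G_ss/2, E_s/2, F_s - E_t/2], [F_t - G_s/2, E, F], [G_t/2, F, G]] = [[-22, 7/2, -49/2], [1, 5/4, -7/4], [-7, -7/4, 53/4]]; det M1 = -472
M2 = [[0, E_t/2, G_s/2], [E_t/2, E, F], [G_s/2, F, G]] = [[0, 3, -21], [3, 5/4, -7/4], [-21, -7/4, 53/4]]; det M2 = -450
det M1 - det M2 = -22; K = -22 / (27/2)^2 = -88/729

Answer: K = -88/729


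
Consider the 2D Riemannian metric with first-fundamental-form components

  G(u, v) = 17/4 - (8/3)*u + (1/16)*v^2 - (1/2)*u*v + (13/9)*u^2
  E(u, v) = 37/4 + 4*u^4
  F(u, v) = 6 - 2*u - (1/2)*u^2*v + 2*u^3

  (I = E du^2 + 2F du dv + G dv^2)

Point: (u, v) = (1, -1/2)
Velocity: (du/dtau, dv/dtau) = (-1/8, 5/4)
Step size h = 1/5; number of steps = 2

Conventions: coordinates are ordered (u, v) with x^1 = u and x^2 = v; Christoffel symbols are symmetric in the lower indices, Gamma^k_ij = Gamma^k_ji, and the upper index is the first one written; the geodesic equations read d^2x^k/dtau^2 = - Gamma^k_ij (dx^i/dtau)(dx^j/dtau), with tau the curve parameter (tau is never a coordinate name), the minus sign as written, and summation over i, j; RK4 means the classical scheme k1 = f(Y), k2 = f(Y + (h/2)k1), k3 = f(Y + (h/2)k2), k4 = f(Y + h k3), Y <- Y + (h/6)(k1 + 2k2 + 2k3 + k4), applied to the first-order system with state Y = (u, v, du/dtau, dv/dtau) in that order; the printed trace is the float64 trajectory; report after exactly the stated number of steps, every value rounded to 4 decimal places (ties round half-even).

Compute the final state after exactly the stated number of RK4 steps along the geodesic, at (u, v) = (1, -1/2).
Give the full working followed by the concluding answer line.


f(Y) = (du/dtau, dv/dtau, -Gamma^u_ij Y'^i Y'^j, -Gamma^v_ij Y'^i Y'^j) with the Gammas evaluated at the stage position; h = 0.200000; intermediate values shown to 6 dp
step 0: u = 1.0000, v = -0.5000, du/dtau = -0.1250, dv/dtau = 1.2500
step 1:
  k1: at (u, v) = (1.000000, -0.500000), (du/dtau, dv/dtau) = (-0.125000, 1.250000); Gamma_uuu = -0.388578, Gamma_uuv = -0.322550, Gamma_uvv = -0.145680, Gamma_vuu = 2.103785, Gamma_vuv = 0.683806, Gamma_vvv = 0.191063; k1 = (-0.125000, 1.250000, 0.132899, -0.117719)
  k2: at (u, v) = (0.987500, -0.375000), (du/dtau, dv/dtau) = (-0.111710, 1.238228); Gamma_uuu = -0.248368, Gamma_uuv = -0.260476, Gamma_uvv = -0.116601, Gamma_vuu = 1.784523, Gamma_vuv = 0.554338, Gamma_vvv = 0.138200; k2 = (-0.111710, 1.238228, 0.109813, -0.080804)
  k3: at (u, v) = (0.988829, -0.376177), (du/dtau, dv/dtau) = (-0.114019, 1.241920); Gamma_uuu = -0.253561, Gamma_uuv = -0.263539, Gamma_uvv = -0.118279, Gamma_vuu = 1.799682, Gamma_vuv = 0.561170, Gamma_vvv = 0.141450; k3 = (-0.114019, 1.241920, 0.111091, -0.082638)
  k4: at (u, v) = (0.977196, -0.251616), (du/dtau, dv/dtau) = (-0.102782, 1.233472); Gamma_uuu = -0.108726, Gamma_uuv = -0.200404, Gamma_uvv = -0.089519, Gamma_vuu = 1.470051, Gamma_vuv = 0.428497, Gamma_vvv = 0.088864; k4 = (-0.102782, 1.233472, 0.086534, -0.042084)
  Y <- Y + (h/6)(k1 + 2k2 + 2k3 + k4): u = 0.9774, v = -0.2519, du/dtau = -0.1030, dv/dtau = 1.2338
step 2:
  k1: at (u, v) = (0.977359, -0.251874), (du/dtau, dv/dtau) = (-0.102959, 1.233777); Gamma_uuu = -0.109472, Gamma_uuv = -0.200823, Gamma_uvv = -0.089743, Gamma_vuu = 1.472121, Gamma_vuv = 0.429417, Gamma_vvv = 0.089292; k1 = (-0.102959, 1.233777, 0.086747, -0.042429)
  k2: at (u, v) = (0.967063, -0.128497), (du/dtau, dv/dtau) = (-0.094284, 1.229534); Gamma_uuu = 0.037137, Gamma_uuv = -0.138134, Gamma_uvv = -0.062116, Gamma_vuu = 1.139355, Gamma_vuv = 0.296724, Gamma_vvv = 0.038522; k2 = (-0.094284, 1.229534, 0.061547, 0.000432)
  k3: at (u, v) = (0.967930, -0.128921), (du/dtau, dv/dtau) = (-0.096804, 1.233820); Gamma_uuu = 0.033977, Gamma_uuv = -0.140084, Gamma_uvv = -0.063215, Gamma_vuu = 1.148689, Gamma_vuv = 0.301037, Gamma_vvv = 0.040623; k3 = (-0.096804, 1.233820, 0.062452, -0.000695)
  k4: at (u, v) = (0.957998, -0.005110), (du/dtau, dv/dtau) = (-0.090468, 1.233638); Gamma_uuu = 0.185957, Gamma_uuv = -0.075726, Gamma_uvv = -0.035592, Gamma_vuu = 0.801927, Gamma_vuv = 0.163496, Gamma_vvv = -0.010514; k4 = (-0.090468, 1.233638, 0.035742, 0.045932)
  Y <- Y + (h/6)(k1 + 2k2 + 2k3 + k4): u = 0.9582, v = -0.0054, du/dtau = -0.0906, dv/dtau = 1.2339

Answer: u = 0.9582, v = -0.0054, du/dtau = -0.0906, dv/dtau = 1.2339
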